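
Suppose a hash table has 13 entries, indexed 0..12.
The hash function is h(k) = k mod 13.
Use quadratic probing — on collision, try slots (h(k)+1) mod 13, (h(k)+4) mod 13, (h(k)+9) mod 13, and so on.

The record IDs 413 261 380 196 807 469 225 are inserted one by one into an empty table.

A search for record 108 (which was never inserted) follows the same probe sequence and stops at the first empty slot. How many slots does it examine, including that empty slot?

Insert 413: h=10, slot 10 empty -> index 10.
Insert 261: h=1, slot 1 empty -> index 1.
Insert 380: h=3, slot 3 empty -> index 3.
Insert 196: h=1, slot 1 occupied -> index 2.
Insert 807: h=1, slots 1,2 occupied -> index 5.
Insert 469: h=1, slots 1,2,5,10 occupied -> index 4.
Insert 225: h=4, slots 4,5 occupied -> index 8.
Table: [_, 261, 196, 380, 469, 807, _, _, 225, _, 413, _, _]
Lookup 108: h=4, probe 4,5,8,0 → slot 0 empty, not found.

4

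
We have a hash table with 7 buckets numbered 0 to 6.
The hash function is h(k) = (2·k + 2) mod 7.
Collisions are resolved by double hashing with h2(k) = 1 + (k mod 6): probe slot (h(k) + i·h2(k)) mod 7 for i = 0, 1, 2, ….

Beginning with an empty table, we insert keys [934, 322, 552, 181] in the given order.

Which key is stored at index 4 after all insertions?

Insert 934: h=1, slot 1 empty -> index 1.
Insert 322: h=2, slot 2 empty -> index 2.
Insert 552: h=0, slot 0 empty -> index 0.
Insert 181: h=0, h2=2, slots 0,2 occupied -> index 4.
Table: [552, 934, 322, ∅, 181, ∅, ∅]

181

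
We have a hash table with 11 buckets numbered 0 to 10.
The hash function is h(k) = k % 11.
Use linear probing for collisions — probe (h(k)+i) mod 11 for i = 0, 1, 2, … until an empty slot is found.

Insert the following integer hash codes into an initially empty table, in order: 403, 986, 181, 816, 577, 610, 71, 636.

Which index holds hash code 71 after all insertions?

403 hashes to 7; slot 7 is free → place at 7.
986 hashes to 7; 7 taken → place at 8.
181 hashes to 5; slot 5 is free → place at 5.
816 hashes to 2; slot 2 is free → place at 2.
577 hashes to 5; 5 taken → place at 6.
610 hashes to 5; 5,6,7,8 taken → place at 9.
71 hashes to 5; 5,6,7,8,9 taken → place at 10.
636 hashes to 9; 9,10 taken → place at 0.
Table: [636, -, 816, -, -, 181, 577, 403, 986, 610, 71]

10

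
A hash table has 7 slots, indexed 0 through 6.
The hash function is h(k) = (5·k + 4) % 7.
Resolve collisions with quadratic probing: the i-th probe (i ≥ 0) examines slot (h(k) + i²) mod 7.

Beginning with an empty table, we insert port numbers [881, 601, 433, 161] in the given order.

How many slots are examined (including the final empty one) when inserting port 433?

Insert 881: h=6, slot 6 empty → index 6.
Insert 601: h=6, slot 6 occupied → index 0.
Insert 433: h=6, slots 6,0 occupied → index 3.
Insert 161: h=4, slot 4 empty → index 4.
Table: [601, -, -, 433, 161, -, 881]

3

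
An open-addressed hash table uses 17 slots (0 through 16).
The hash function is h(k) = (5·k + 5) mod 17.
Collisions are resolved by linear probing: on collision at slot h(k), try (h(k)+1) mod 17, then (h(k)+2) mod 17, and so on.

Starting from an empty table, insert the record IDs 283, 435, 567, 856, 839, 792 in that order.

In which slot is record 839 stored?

283 hashes to 9; slot 9 is free => place at 9.
435 hashes to 4; slot 4 is free => place at 4.
567 hashes to 1; slot 1 is free => place at 1.
856 hashes to 1; 1 taken => place at 2.
839 hashes to 1; 1,2 taken => place at 3.
792 hashes to 4; 4 taken => place at 5.
Table: [., 567, 856, 839, 435, 792, ., ., ., 283, ., ., ., ., ., ., .]

3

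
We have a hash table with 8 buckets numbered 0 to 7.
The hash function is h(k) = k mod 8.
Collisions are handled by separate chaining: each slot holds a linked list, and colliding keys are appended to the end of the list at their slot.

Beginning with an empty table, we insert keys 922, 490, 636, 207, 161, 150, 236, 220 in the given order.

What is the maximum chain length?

Insert 922: h=2, bucket 2 empty -> new chain.
Insert 490: h=2, bucket 2 nonempty -> append to chain.
Insert 636: h=4, bucket 4 empty -> new chain.
Insert 207: h=7, bucket 7 empty -> new chain.
Insert 161: h=1, bucket 1 empty -> new chain.
Insert 150: h=6, bucket 6 empty -> new chain.
Insert 236: h=4, bucket 4 nonempty -> append to chain.
Insert 220: h=4, bucket 4 nonempty -> append to chain.
Final buckets:
0: —
1: 161
2: 922 -> 490
3: —
4: 636 -> 236 -> 220
5: —
6: 150
7: 207

3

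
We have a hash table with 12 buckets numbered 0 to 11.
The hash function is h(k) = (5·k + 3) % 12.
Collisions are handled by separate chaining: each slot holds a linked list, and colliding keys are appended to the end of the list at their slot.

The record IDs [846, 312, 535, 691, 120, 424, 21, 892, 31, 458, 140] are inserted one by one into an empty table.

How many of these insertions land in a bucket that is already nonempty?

Insert 846: h=9, bucket 9 empty -> new chain.
Insert 312: h=3, bucket 3 empty -> new chain.
Insert 535: h=2, bucket 2 empty -> new chain.
Insert 691: h=2, bucket 2 nonempty -> append to chain.
Insert 120: h=3, bucket 3 nonempty -> append to chain.
Insert 424: h=11, bucket 11 empty -> new chain.
Insert 21: h=0, bucket 0 empty -> new chain.
Insert 892: h=11, bucket 11 nonempty -> append to chain.
Insert 31: h=2, bucket 2 nonempty -> append to chain.
Insert 458: h=1, bucket 1 empty -> new chain.
Insert 140: h=7, bucket 7 empty -> new chain.
Final buckets:
0: 21
1: 458
2: 535 -> 691 -> 31
3: 312 -> 120
4: ∅
5: ∅
6: ∅
7: 140
8: ∅
9: 846
10: ∅
11: 424 -> 892

4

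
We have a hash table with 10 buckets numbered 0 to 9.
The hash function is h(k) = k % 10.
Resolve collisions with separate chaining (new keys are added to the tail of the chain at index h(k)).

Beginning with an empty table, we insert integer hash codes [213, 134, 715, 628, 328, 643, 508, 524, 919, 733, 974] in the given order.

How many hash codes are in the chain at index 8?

3

Insert 213: h=3, bucket 3 empty -> new chain.
Insert 134: h=4, bucket 4 empty -> new chain.
Insert 715: h=5, bucket 5 empty -> new chain.
Insert 628: h=8, bucket 8 empty -> new chain.
Insert 328: h=8, bucket 8 nonempty -> append to chain.
Insert 643: h=3, bucket 3 nonempty -> append to chain.
Insert 508: h=8, bucket 8 nonempty -> append to chain.
Insert 524: h=4, bucket 4 nonempty -> append to chain.
Insert 919: h=9, bucket 9 empty -> new chain.
Insert 733: h=3, bucket 3 nonempty -> append to chain.
Insert 974: h=4, bucket 4 nonempty -> append to chain.
Final buckets:
0: _
1: _
2: _
3: 213 -> 643 -> 733
4: 134 -> 524 -> 974
5: 715
6: _
7: _
8: 628 -> 328 -> 508
9: 919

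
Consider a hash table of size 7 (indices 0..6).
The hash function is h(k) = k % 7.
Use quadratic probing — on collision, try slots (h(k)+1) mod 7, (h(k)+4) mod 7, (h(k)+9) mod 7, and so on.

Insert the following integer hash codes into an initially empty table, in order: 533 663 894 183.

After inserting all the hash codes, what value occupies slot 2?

183

Insert 533: h=1, slot 1 empty => index 1.
Insert 663: h=5, slot 5 empty => index 5.
Insert 894: h=5, slot 5 occupied => index 6.
Insert 183: h=1, slot 1 occupied => index 2.
Table: [., 533, 183, ., ., 663, 894]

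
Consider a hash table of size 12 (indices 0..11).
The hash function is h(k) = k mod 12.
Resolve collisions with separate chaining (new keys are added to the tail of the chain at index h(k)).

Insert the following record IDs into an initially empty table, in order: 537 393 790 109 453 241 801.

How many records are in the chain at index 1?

537 -> bucket 9
393 -> bucket 9 (collision)
790 -> bucket 10
109 -> bucket 1
453 -> bucket 9 (collision)
241 -> bucket 1 (collision)
801 -> bucket 9 (collision)
Final buckets:
0: _
1: 109 -> 241
2: _
3: _
4: _
5: _
6: _
7: _
8: _
9: 537 -> 393 -> 453 -> 801
10: 790
11: _

2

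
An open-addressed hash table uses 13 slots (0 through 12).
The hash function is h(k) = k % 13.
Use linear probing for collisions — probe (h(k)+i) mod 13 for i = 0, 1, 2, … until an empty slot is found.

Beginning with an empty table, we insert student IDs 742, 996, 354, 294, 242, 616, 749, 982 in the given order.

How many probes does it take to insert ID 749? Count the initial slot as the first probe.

4

742: h=1 → slot 1
996: h=8 → slot 8
354: h=3 → slot 3
294: h=8, probe 8,9 → slot 9
242: h=8, probe 8,9,10 → slot 10
616: h=5 → slot 5
749: h=8, probe 8,9,10,11 → slot 11
982: h=7 → slot 7
Table: [∅, 742, ∅, 354, ∅, 616, ∅, 982, 996, 294, 242, 749, ∅]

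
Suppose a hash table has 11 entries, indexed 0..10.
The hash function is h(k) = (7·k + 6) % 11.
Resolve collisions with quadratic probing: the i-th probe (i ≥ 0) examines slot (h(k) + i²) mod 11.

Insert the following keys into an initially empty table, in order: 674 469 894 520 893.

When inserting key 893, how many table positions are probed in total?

2

674 hashes to 5; slot 5 is free -> place at 5.
469 hashes to 0; slot 0 is free -> place at 0.
894 hashes to 5; 5 taken -> place at 6.
520 hashes to 5; 5,6 taken -> place at 9.
893 hashes to 9; 9 taken -> place at 10.
Table: [469, ∅, ∅, ∅, ∅, 674, 894, ∅, ∅, 520, 893]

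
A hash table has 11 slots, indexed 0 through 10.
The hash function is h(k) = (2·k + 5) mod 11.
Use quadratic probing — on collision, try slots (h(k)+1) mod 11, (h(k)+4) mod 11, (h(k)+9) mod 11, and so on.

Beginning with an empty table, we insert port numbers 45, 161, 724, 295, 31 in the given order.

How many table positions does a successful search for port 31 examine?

3

45 hashes to 7; slot 7 is free → place at 7.
161 hashes to 8; slot 8 is free → place at 8.
724 hashes to 1; slot 1 is free → place at 1.
295 hashes to 1; 1 taken → place at 2.
31 hashes to 1; 1,2 taken → place at 5.
Table: [—, 724, 295, —, —, 31, —, 45, 161, —, —]
Lookup 31: h=1, probe 1,2,5 → found at 5.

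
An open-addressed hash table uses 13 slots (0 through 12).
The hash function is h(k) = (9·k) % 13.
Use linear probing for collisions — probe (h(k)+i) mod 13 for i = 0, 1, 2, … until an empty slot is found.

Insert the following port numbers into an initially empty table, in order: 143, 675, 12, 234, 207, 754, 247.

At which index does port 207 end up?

6

143: h=0 => slot 0
675: h=4 => slot 4
12: h=4, probe 4,5 => slot 5
234: h=0, probe 0,1 => slot 1
207: h=4, probe 4,5,6 => slot 6
754: h=0, probe 0,1,2 => slot 2
247: h=0, probe 0,1,2,3 => slot 3
Table: [143, 234, 754, 247, 675, 12, 207, —, —, —, —, —, —]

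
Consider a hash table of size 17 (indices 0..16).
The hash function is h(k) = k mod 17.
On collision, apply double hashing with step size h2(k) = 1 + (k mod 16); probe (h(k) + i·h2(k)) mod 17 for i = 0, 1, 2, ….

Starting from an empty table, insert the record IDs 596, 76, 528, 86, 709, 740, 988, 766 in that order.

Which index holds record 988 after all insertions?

Insert 596: h=1, slot 1 empty -> index 1.
Insert 76: h=8, slot 8 empty -> index 8.
Insert 528: h=1, h2=1, slot 1 occupied -> index 2.
Insert 86: h=1, h2=7, slots 1,8 occupied -> index 15.
Insert 709: h=12, slot 12 empty -> index 12.
Insert 740: h=9, slot 9 empty -> index 9.
Insert 988: h=2, h2=13, slots 2,15 occupied -> index 11.
Insert 766: h=1, h2=15, slot 1 occupied -> index 16.
Table: [—, 596, 528, —, —, —, —, —, 76, 740, —, 988, 709, —, —, 86, 766]

11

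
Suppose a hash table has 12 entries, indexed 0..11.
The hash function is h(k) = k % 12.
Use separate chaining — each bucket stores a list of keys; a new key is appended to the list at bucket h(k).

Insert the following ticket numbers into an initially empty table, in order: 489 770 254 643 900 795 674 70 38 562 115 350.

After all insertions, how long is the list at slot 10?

2

Insert 489: h=9, bucket 9 empty → new chain.
Insert 770: h=2, bucket 2 empty → new chain.
Insert 254: h=2, bucket 2 nonempty → append to chain.
Insert 643: h=7, bucket 7 empty → new chain.
Insert 900: h=0, bucket 0 empty → new chain.
Insert 795: h=3, bucket 3 empty → new chain.
Insert 674: h=2, bucket 2 nonempty → append to chain.
Insert 70: h=10, bucket 10 empty → new chain.
Insert 38: h=2, bucket 2 nonempty → append to chain.
Insert 562: h=10, bucket 10 nonempty → append to chain.
Insert 115: h=7, bucket 7 nonempty → append to chain.
Insert 350: h=2, bucket 2 nonempty → append to chain.
Final buckets:
0: 900
1: _
2: 770 -> 254 -> 674 -> 38 -> 350
3: 795
4: _
5: _
6: _
7: 643 -> 115
8: _
9: 489
10: 70 -> 562
11: _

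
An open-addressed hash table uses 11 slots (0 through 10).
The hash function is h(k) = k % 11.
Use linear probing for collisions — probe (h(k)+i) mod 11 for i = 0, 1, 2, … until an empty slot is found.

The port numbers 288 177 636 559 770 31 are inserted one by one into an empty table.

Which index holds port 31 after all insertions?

288 hashes to 2; slot 2 is free => place at 2.
177 hashes to 1; slot 1 is free => place at 1.
636 hashes to 9; slot 9 is free => place at 9.
559 hashes to 9; 9 taken => place at 10.
770 hashes to 0; slot 0 is free => place at 0.
31 hashes to 9; 9,10,0,1,2 taken => place at 3.
Table: [770, 177, 288, 31, -, -, -, -, -, 636, 559]

3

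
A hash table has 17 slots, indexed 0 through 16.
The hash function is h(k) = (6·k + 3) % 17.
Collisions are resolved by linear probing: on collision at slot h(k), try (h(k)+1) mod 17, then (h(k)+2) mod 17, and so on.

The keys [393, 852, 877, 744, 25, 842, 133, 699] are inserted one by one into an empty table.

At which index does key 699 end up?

1

393: h=15 → slot 15
852: h=15, probe 15,16 → slot 16
877: h=12 → slot 12
744: h=13 → slot 13
25: h=0 → slot 0
842: h=6 → slot 6
133: h=2 → slot 2
699: h=15, probe 15,16,0,1 → slot 1
Table: [25, 699, 133, -, -, -, 842, -, -, -, -, -, 877, 744, -, 393, 852]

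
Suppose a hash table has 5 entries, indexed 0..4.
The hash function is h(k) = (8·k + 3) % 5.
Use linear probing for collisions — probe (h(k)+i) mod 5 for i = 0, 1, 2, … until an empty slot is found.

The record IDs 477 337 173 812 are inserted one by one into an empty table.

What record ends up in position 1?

477: h=4 → slot 4
337: h=4, probe 4,0 → slot 0
173: h=2 → slot 2
812: h=4, probe 4,0,1 → slot 1
Table: [337, 812, 173, ∅, 477]

812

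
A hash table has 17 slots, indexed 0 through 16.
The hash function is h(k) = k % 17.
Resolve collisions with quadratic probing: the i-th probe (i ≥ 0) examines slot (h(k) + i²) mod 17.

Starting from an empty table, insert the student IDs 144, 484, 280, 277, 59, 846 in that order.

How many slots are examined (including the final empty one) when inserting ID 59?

4

144: h=8 -> slot 8
484: h=8, probe 8,9 -> slot 9
280: h=8, probe 8,9,12 -> slot 12
277: h=5 -> slot 5
59: h=8, probe 8,9,12,0 -> slot 0
846: h=13 -> slot 13
Table: [59, —, —, —, —, 277, —, —, 144, 484, —, —, 280, 846, —, —, —]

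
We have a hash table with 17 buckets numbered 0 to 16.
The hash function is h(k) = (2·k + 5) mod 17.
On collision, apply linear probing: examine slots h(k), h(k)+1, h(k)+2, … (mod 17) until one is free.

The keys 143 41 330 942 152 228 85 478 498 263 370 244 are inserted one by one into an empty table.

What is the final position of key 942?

5

Insert 143: h=2, slot 2 empty -> index 2.
Insert 41: h=2, slot 2 occupied -> index 3.
Insert 330: h=2, slots 2,3 occupied -> index 4.
Insert 942: h=2, slots 2,3,4 occupied -> index 5.
Insert 152: h=3, slots 3,4,5 occupied -> index 6.
Insert 228: h=2, slots 2,3,4,5,6 occupied -> index 7.
Insert 85: h=5, slots 5,6,7 occupied -> index 8.
Insert 478: h=9, slot 9 empty -> index 9.
Insert 498: h=15, slot 15 empty -> index 15.
Insert 263: h=4, slots 4,5,6,7,8,9 occupied -> index 10.
Insert 370: h=14, slot 14 empty -> index 14.
Insert 244: h=0, slot 0 empty -> index 0.
Table: [244, ., 143, 41, 330, 942, 152, 228, 85, 478, 263, ., ., ., 370, 498, .]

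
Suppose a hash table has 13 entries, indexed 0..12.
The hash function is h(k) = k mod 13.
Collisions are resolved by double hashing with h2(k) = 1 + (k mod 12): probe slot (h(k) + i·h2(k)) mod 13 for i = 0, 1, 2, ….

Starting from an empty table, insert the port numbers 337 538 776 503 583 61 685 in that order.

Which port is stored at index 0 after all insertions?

61

337 hashes to 12; slot 12 is free → place at 12.
538 hashes to 5; slot 5 is free → place at 5.
776 hashes to 9; slot 9 is free → place at 9.
503 hashes to 9, h2=12; 9 taken → place at 8.
583 hashes to 11; slot 11 is free → place at 11.
61 hashes to 9, h2=2; 9,11 taken → place at 0.
685 hashes to 9, h2=2; 9,11,0 taken → place at 2.
Table: [61, —, 685, —, —, 538, —, —, 503, 776, —, 583, 337]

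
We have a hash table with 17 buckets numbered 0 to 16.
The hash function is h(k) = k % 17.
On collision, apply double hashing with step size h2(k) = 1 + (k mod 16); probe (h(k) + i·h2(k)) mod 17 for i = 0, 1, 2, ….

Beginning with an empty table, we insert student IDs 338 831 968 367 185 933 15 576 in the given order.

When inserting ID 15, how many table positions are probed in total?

338 hashes to 15; slot 15 is free -> place at 15.
831 hashes to 15, h2=16; 15 taken -> place at 14.
968 hashes to 16; slot 16 is free -> place at 16.
367 hashes to 10; slot 10 is free -> place at 10.
185 hashes to 15, h2=10; 15 taken -> place at 8.
933 hashes to 15, h2=6; 15 taken -> place at 4.
15 hashes to 15, h2=16; 15,14 taken -> place at 13.
576 hashes to 15, h2=1; 15,16 taken -> place at 0.
Table: [576, —, —, —, 933, —, —, —, 185, —, 367, —, —, 15, 831, 338, 968]

3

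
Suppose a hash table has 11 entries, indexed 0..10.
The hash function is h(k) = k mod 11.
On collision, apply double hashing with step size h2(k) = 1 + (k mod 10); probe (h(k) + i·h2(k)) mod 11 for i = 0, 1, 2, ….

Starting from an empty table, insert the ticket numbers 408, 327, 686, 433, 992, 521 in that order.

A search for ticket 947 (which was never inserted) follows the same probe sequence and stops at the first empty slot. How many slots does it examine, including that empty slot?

Insert 408: h=1, slot 1 empty → index 1.
Insert 327: h=8, slot 8 empty → index 8.
Insert 686: h=4, slot 4 empty → index 4.
Insert 433: h=4, h2=4, slots 4,8,1 occupied → index 5.
Insert 992: h=2, slot 2 empty → index 2.
Insert 521: h=4, h2=2, slot 4 occupied → index 6.
Table: [∅, 408, 992, ∅, 686, 433, 521, ∅, 327, ∅, ∅]
Lookup 947: h=1, h2=8, probe 1,9 → slot 9 empty, not found.

2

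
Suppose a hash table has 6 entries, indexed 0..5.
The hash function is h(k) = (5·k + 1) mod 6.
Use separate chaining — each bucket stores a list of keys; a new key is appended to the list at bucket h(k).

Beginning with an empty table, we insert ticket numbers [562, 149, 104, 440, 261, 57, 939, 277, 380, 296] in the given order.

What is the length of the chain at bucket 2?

1

Insert 562: h=3, bucket 3 empty -> new chain.
Insert 149: h=2, bucket 2 empty -> new chain.
Insert 104: h=5, bucket 5 empty -> new chain.
Insert 440: h=5, bucket 5 nonempty -> append to chain.
Insert 261: h=4, bucket 4 empty -> new chain.
Insert 57: h=4, bucket 4 nonempty -> append to chain.
Insert 939: h=4, bucket 4 nonempty -> append to chain.
Insert 277: h=0, bucket 0 empty -> new chain.
Insert 380: h=5, bucket 5 nonempty -> append to chain.
Insert 296: h=5, bucket 5 nonempty -> append to chain.
Final buckets:
0: 277
1: -
2: 149
3: 562
4: 261 -> 57 -> 939
5: 104 -> 440 -> 380 -> 296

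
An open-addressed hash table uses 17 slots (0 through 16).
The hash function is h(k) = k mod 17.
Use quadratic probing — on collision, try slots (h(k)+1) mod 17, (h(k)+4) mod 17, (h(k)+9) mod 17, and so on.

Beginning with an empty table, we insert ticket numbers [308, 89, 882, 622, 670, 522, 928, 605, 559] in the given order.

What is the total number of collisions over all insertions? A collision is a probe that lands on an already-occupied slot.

4

Insert 308: h=2, slot 2 empty -> index 2.
Insert 89: h=4, slot 4 empty -> index 4.
Insert 882: h=15, slot 15 empty -> index 15.
Insert 622: h=10, slot 10 empty -> index 10.
Insert 670: h=7, slot 7 empty -> index 7.
Insert 522: h=12, slot 12 empty -> index 12.
Insert 928: h=10, slot 10 occupied -> index 11.
Insert 605: h=10, slots 10,11 occupied -> index 14.
Insert 559: h=15, slot 15 occupied -> index 16.
Table: [_, _, 308, _, 89, _, _, 670, _, _, 622, 928, 522, _, 605, 882, 559]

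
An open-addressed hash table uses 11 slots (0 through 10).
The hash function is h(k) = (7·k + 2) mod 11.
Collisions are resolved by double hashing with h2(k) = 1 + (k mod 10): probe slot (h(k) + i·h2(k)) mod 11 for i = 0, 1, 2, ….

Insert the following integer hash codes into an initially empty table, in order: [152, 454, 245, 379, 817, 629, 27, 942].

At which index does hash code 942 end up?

2

152: h=10 -> slot 10
454: h=1 -> slot 1
245: h=1, h2=6, probe 1,7 -> slot 7
379: h=4 -> slot 4
817: h=1, h2=8, probe 1,9 -> slot 9
629: h=5 -> slot 5
27: h=4, h2=8, probe 4,1,9,6 -> slot 6
942: h=7, h2=3, probe 7,10,2 -> slot 2
Table: [., 454, 942, ., 379, 629, 27, 245, ., 817, 152]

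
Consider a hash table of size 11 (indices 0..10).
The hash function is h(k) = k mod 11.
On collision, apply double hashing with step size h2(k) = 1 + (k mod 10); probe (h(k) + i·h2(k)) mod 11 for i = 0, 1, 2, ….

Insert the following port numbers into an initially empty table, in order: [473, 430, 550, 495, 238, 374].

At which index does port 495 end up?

473: h=0 -> slot 0
430: h=1 -> slot 1
550: h=0, h2=1, probe 0,1,2 -> slot 2
495: h=0, h2=6, probe 0,6 -> slot 6
238: h=7 -> slot 7
374: h=0, h2=5, probe 0,5 -> slot 5
Table: [473, 430, 550, _, _, 374, 495, 238, _, _, _]

6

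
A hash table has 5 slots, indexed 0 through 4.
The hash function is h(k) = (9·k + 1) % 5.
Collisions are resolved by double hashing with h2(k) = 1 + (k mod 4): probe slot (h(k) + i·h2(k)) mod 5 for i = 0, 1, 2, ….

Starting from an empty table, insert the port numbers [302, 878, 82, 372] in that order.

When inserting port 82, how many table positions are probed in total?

2

302 hashes to 4; slot 4 is free → place at 4.
878 hashes to 3; slot 3 is free → place at 3.
82 hashes to 4, h2=3; 4 taken → place at 2.
372 hashes to 4, h2=1; 4 taken → place at 0.
Table: [372, —, 82, 878, 302]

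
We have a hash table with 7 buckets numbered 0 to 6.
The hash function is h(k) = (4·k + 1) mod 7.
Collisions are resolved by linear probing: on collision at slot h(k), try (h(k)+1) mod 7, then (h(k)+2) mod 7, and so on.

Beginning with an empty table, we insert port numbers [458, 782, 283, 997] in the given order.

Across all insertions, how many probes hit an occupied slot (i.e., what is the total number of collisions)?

5

458: h=6 -> slot 6
782: h=0 -> slot 0
283: h=6, probe 6,0,1 -> slot 1
997: h=6, probe 6,0,1,2 -> slot 2
Table: [782, 283, 997, ∅, ∅, ∅, 458]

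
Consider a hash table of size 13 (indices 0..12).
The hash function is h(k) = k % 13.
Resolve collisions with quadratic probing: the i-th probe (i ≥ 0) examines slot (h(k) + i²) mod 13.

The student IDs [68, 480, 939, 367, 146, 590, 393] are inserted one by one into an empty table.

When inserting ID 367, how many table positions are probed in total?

3

68 hashes to 3; slot 3 is free => place at 3.
480 hashes to 12; slot 12 is free => place at 12.
939 hashes to 3; 3 taken => place at 4.
367 hashes to 3; 3,4 taken => place at 7.
146 hashes to 3; 3,4,7,12 taken => place at 6.
590 hashes to 5; slot 5 is free => place at 5.
393 hashes to 3; 3,4,7,12,6 taken => place at 2.
Table: [∅, ∅, 393, 68, 939, 590, 146, 367, ∅, ∅, ∅, ∅, 480]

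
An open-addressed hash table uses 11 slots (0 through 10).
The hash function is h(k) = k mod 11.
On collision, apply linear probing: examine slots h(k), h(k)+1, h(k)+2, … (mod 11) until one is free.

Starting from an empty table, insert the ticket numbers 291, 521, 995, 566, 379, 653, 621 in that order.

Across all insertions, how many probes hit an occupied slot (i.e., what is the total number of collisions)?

Insert 291: h=5, slot 5 empty → index 5.
Insert 521: h=4, slot 4 empty → index 4.
Insert 995: h=5, slot 5 occupied → index 6.
Insert 566: h=5, slots 5,6 occupied → index 7.
Insert 379: h=5, slots 5,6,7 occupied → index 8.
Insert 653: h=4, slots 4,5,6,7,8 occupied → index 9.
Insert 621: h=5, slots 5,6,7,8,9 occupied → index 10.
Table: [—, —, —, —, 521, 291, 995, 566, 379, 653, 621]

16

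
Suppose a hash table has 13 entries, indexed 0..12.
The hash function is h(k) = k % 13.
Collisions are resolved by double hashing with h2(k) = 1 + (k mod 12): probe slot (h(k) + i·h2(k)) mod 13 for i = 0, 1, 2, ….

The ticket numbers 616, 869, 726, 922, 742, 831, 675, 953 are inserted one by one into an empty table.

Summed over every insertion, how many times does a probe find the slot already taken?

616 hashes to 5; slot 5 is free -> place at 5.
869 hashes to 11; slot 11 is free -> place at 11.
726 hashes to 11, h2=7; 11,5 taken -> place at 12.
922 hashes to 12, h2=11; 12 taken -> place at 10.
742 hashes to 1; slot 1 is free -> place at 1.
831 hashes to 12, h2=4; 12 taken -> place at 3.
675 hashes to 12, h2=4; 12,3 taken -> place at 7.
953 hashes to 4; slot 4 is free -> place at 4.
Table: [—, 742, —, 831, 953, 616, —, 675, —, —, 922, 869, 726]

6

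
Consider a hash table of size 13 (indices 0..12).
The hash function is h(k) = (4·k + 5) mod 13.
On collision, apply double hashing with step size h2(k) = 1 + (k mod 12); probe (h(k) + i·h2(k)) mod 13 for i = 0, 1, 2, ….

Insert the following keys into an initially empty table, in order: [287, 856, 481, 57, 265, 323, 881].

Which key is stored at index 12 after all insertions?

57

Insert 287: h=9, slot 9 empty => index 9.
Insert 856: h=10, slot 10 empty => index 10.
Insert 481: h=5, slot 5 empty => index 5.
Insert 57: h=12, slot 12 empty => index 12.
Insert 265: h=12, h2=2, slot 12 occupied => index 1.
Insert 323: h=10, h2=12, slots 10,9 occupied => index 8.
Insert 881: h=6, slot 6 empty => index 6.
Table: [—, 265, —, —, —, 481, 881, —, 323, 287, 856, —, 57]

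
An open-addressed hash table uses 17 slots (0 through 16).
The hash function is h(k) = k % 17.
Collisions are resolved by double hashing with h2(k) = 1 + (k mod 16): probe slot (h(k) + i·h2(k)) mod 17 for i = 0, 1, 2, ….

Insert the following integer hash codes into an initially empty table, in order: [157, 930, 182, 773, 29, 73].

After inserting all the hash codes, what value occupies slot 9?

Insert 157: h=4, slot 4 empty => index 4.
Insert 930: h=12, slot 12 empty => index 12.
Insert 182: h=12, h2=7, slot 12 occupied => index 2.
Insert 773: h=8, slot 8 empty => index 8.
Insert 29: h=12, h2=14, slot 12 occupied => index 9.
Insert 73: h=5, slot 5 empty => index 5.
Table: [—, —, 182, —, 157, 73, —, —, 773, 29, —, —, 930, —, —, —, —]

29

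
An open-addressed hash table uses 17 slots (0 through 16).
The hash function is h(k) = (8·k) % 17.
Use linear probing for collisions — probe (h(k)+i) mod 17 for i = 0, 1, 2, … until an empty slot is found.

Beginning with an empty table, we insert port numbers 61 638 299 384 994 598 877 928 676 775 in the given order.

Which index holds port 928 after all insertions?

61 hashes to 12; slot 12 is free -> place at 12.
638 hashes to 4; slot 4 is free -> place at 4.
299 hashes to 12; 12 taken -> place at 13.
384 hashes to 12; 12,13 taken -> place at 14.
994 hashes to 13; 13,14 taken -> place at 15.
598 hashes to 7; slot 7 is free -> place at 7.
877 hashes to 12; 12,13,14,15 taken -> place at 16.
928 hashes to 12; 12,13,14,15,16 taken -> place at 0.
676 hashes to 2; slot 2 is free -> place at 2.
775 hashes to 12; 12,13,14,15,16,0 taken -> place at 1.
Table: [928, 775, 676, ∅, 638, ∅, ∅, 598, ∅, ∅, ∅, ∅, 61, 299, 384, 994, 877]

0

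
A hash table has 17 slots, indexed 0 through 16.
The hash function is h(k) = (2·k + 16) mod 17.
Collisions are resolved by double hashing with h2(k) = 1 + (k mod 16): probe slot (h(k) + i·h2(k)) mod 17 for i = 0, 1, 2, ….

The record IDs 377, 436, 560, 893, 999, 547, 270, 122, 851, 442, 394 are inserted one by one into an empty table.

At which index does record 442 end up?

10

Insert 377: h=5, slot 5 empty -> index 5.
Insert 436: h=4, slot 4 empty -> index 4.
Insert 560: h=14, slot 14 empty -> index 14.
Insert 893: h=0, slot 0 empty -> index 0.
Insert 999: h=8, slot 8 empty -> index 8.
Insert 547: h=5, h2=4, slot 5 occupied -> index 9.
Insert 270: h=12, slot 12 empty -> index 12.
Insert 122: h=5, h2=11, slot 5 occupied -> index 16.
Insert 851: h=1, slot 1 empty -> index 1.
Insert 442: h=16, h2=11, slot 16 occupied -> index 10.
Insert 394: h=5, h2=11, slots 5,16,10,4 occupied -> index 15.
Table: [893, 851, —, —, 436, 377, —, —, 999, 547, 442, —, 270, —, 560, 394, 122]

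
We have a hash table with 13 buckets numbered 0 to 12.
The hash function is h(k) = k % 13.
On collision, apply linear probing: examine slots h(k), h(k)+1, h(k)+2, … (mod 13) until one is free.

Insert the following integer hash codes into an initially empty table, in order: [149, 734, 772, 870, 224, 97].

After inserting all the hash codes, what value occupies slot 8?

97

149 hashes to 6; slot 6 is free -> place at 6.
734 hashes to 6; 6 taken -> place at 7.
772 hashes to 5; slot 5 is free -> place at 5.
870 hashes to 12; slot 12 is free -> place at 12.
224 hashes to 3; slot 3 is free -> place at 3.
97 hashes to 6; 6,7 taken -> place at 8.
Table: [., ., ., 224, ., 772, 149, 734, 97, ., ., ., 870]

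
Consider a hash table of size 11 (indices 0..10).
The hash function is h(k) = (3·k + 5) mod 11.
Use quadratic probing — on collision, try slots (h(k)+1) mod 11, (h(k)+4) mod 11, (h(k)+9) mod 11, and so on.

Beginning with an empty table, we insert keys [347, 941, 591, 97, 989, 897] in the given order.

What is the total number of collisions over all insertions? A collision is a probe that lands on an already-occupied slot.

4

347 hashes to 1; slot 1 is free → place at 1.
941 hashes to 1; 1 taken → place at 2.
591 hashes to 7; slot 7 is free → place at 7.
97 hashes to 10; slot 10 is free → place at 10.
989 hashes to 2; 2 taken → place at 3.
897 hashes to 1; 1,2 taken → place at 5.
Table: [_, 347, 941, 989, _, 897, _, 591, _, _, 97]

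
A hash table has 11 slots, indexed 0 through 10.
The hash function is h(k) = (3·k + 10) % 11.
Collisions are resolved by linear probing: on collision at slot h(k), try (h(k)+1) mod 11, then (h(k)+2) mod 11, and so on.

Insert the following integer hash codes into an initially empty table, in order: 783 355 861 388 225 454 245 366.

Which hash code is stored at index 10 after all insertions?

388

783 hashes to 5; slot 5 is free → place at 5.
355 hashes to 8; slot 8 is free → place at 8.
861 hashes to 8; 8 taken → place at 9.
388 hashes to 8; 8,9 taken → place at 10.
225 hashes to 3; slot 3 is free → place at 3.
454 hashes to 8; 8,9,10 taken → place at 0.
245 hashes to 8; 8,9,10,0 taken → place at 1.
366 hashes to 8; 8,9,10,0,1 taken → place at 2.
Table: [454, 245, 366, 225, ∅, 783, ∅, ∅, 355, 861, 388]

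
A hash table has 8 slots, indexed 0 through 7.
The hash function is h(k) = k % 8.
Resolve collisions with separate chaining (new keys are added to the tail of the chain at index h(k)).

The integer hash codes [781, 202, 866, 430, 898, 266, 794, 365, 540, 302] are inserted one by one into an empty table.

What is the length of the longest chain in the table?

5

781 → bucket 5
202 → bucket 2
866 → bucket 2 (collision)
430 → bucket 6
898 → bucket 2 (collision)
266 → bucket 2 (collision)
794 → bucket 2 (collision)
365 → bucket 5 (collision)
540 → bucket 4
302 → bucket 6 (collision)
Final buckets:
0: .
1: .
2: 202 -> 866 -> 898 -> 266 -> 794
3: .
4: 540
5: 781 -> 365
6: 430 -> 302
7: .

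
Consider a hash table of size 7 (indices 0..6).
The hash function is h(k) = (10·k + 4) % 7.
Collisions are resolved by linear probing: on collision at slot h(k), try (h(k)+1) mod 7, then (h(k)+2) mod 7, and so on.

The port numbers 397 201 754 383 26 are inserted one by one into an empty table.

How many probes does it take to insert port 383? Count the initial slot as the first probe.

397: h=5 -> slot 5
201: h=5, probe 5,6 -> slot 6
754: h=5, probe 5,6,0 -> slot 0
383: h=5, probe 5,6,0,1 -> slot 1
26: h=5, probe 5,6,0,1,2 -> slot 2
Table: [754, 383, 26, _, _, 397, 201]

4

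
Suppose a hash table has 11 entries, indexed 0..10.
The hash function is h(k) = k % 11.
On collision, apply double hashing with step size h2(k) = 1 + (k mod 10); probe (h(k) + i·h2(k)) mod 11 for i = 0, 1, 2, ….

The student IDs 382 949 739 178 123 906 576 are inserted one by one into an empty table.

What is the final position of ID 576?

7

Insert 382: h=8, slot 8 empty => index 8.
Insert 949: h=3, slot 3 empty => index 3.
Insert 739: h=2, slot 2 empty => index 2.
Insert 178: h=2, h2=9, slot 2 occupied => index 0.
Insert 123: h=2, h2=4, slot 2 occupied => index 6.
Insert 906: h=4, slot 4 empty => index 4.
Insert 576: h=4, h2=7, slots 4,0 occupied => index 7.
Table: [178, _, 739, 949, 906, _, 123, 576, 382, _, _]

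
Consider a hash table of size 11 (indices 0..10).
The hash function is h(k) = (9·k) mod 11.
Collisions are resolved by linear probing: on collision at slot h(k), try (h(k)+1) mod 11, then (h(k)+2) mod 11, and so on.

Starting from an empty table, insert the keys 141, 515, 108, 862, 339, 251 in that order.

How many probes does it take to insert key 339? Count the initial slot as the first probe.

141: h=4 -> slot 4
515: h=4, probe 4,5 -> slot 5
108: h=4, probe 4,5,6 -> slot 6
862: h=3 -> slot 3
339: h=4, probe 4,5,6,7 -> slot 7
251: h=4, probe 4,5,6,7,8 -> slot 8
Table: [∅, ∅, ∅, 862, 141, 515, 108, 339, 251, ∅, ∅]

4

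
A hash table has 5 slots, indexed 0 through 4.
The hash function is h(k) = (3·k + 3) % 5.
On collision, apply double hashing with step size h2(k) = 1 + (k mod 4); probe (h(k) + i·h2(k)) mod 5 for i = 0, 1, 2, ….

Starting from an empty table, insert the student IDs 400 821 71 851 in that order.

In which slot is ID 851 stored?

4

Insert 400: h=3, slot 3 empty → index 3.
Insert 821: h=1, slot 1 empty → index 1.
Insert 71: h=1, h2=4, slot 1 occupied → index 0.
Insert 851: h=1, h2=4, slots 1,0 occupied → index 4.
Table: [71, 821, -, 400, 851]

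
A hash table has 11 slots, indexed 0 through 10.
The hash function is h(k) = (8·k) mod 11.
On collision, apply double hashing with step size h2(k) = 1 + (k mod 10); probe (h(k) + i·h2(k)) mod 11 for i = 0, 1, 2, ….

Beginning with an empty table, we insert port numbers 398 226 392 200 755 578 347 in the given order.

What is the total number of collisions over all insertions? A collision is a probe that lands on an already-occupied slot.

Insert 398: h=5, slot 5 empty -> index 5.
Insert 226: h=4, slot 4 empty -> index 4.
Insert 392: h=1, slot 1 empty -> index 1.
Insert 200: h=5, h2=1, slot 5 occupied -> index 6.
Insert 755: h=1, h2=6, slot 1 occupied -> index 7.
Insert 578: h=4, h2=9, slot 4 occupied -> index 2.
Insert 347: h=4, h2=8, slots 4,1 occupied -> index 9.
Table: [∅, 392, 578, ∅, 226, 398, 200, 755, ∅, 347, ∅]

5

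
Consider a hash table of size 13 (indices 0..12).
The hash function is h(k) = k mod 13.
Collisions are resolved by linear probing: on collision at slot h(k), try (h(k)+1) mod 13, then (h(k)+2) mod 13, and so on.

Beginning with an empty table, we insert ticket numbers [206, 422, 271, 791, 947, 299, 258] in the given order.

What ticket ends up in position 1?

947

Insert 206: h=11, slot 11 empty => index 11.
Insert 422: h=6, slot 6 empty => index 6.
Insert 271: h=11, slot 11 occupied => index 12.
Insert 791: h=11, slots 11,12 occupied => index 0.
Insert 947: h=11, slots 11,12,0 occupied => index 1.
Insert 299: h=0, slots 0,1 occupied => index 2.
Insert 258: h=11, slots 11,12,0,1,2 occupied => index 3.
Table: [791, 947, 299, 258, —, —, 422, —, —, —, —, 206, 271]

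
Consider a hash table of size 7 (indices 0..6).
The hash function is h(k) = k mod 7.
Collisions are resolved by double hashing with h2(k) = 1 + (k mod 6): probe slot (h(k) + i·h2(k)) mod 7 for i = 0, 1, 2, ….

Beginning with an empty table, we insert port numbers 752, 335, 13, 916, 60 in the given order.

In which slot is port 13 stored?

1

Insert 752: h=3, slot 3 empty → index 3.
Insert 335: h=6, slot 6 empty → index 6.
Insert 13: h=6, h2=2, slot 6 occupied → index 1.
Insert 916: h=6, h2=5, slot 6 occupied → index 4.
Insert 60: h=4, h2=1, slot 4 occupied → index 5.
Table: [., 13, ., 752, 916, 60, 335]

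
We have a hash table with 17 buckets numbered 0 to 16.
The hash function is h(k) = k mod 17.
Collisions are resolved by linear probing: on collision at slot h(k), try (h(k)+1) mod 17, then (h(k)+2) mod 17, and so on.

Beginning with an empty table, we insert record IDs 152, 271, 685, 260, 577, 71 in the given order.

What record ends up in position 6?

152 hashes to 16; slot 16 is free => place at 16.
271 hashes to 16; 16 taken => place at 0.
685 hashes to 5; slot 5 is free => place at 5.
260 hashes to 5; 5 taken => place at 6.
577 hashes to 16; 16,0 taken => place at 1.
71 hashes to 3; slot 3 is free => place at 3.
Table: [271, 577, ., 71, ., 685, 260, ., ., ., ., ., ., ., ., ., 152]

260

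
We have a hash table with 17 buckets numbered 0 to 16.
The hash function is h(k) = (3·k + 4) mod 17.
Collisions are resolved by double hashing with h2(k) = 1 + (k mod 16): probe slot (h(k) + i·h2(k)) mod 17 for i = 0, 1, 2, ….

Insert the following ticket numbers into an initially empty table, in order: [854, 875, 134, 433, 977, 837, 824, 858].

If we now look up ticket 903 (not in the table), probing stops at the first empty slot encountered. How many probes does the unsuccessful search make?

854 hashes to 16; slot 16 is free → place at 16.
875 hashes to 11; slot 11 is free → place at 11.
134 hashes to 15; slot 15 is free → place at 15.
433 hashes to 11, h2=2; 11 taken → place at 13.
977 hashes to 11, h2=2; 11,13,15 taken → place at 0.
837 hashes to 16, h2=6; 16 taken → place at 5.
824 hashes to 11, h2=9; 11 taken → place at 3.
858 hashes to 11, h2=11; 11,5,16 taken → place at 10.
Table: [977, _, _, 824, _, 837, _, _, _, _, 858, 875, _, 433, _, 134, 854]
Lookup 903: h=10, h2=8, probe 10,1 → slot 1 empty, not found.

2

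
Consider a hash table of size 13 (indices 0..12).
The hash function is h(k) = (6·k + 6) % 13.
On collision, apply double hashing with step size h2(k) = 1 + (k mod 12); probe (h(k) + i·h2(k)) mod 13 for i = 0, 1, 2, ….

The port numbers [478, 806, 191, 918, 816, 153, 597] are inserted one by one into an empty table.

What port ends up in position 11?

478 hashes to 1; slot 1 is free => place at 1.
806 hashes to 6; slot 6 is free => place at 6.
191 hashes to 8; slot 8 is free => place at 8.
918 hashes to 2; slot 2 is free => place at 2.
816 hashes to 1, h2=1; 1,2 taken => place at 3.
153 hashes to 1, h2=10; 1 taken => place at 11.
597 hashes to 0; slot 0 is free => place at 0.
Table: [597, 478, 918, 816, _, _, 806, _, 191, _, _, 153, _]

153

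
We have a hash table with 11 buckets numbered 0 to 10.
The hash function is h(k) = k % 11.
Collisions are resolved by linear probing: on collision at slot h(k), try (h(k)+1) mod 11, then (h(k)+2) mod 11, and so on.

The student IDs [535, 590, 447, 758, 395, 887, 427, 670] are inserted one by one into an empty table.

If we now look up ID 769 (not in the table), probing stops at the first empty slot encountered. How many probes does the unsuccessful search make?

Insert 535: h=7, slot 7 empty => index 7.
Insert 590: h=7, slot 7 occupied => index 8.
Insert 447: h=7, slots 7,8 occupied => index 9.
Insert 758: h=10, slot 10 empty => index 10.
Insert 395: h=10, slot 10 occupied => index 0.
Insert 887: h=7, slots 7,8,9,10,0 occupied => index 1.
Insert 427: h=9, slots 9,10,0,1 occupied => index 2.
Insert 670: h=10, slots 10,0,1,2 occupied => index 3.
Table: [395, 887, 427, 670, ., ., ., 535, 590, 447, 758]
Lookup 769: h=10, probe 10,0,1,2,3,4 → slot 4 empty, not found.

6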